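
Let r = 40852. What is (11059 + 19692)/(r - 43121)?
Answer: -30751/2269 ≈ -13.553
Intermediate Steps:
(11059 + 19692)/(r - 43121) = (11059 + 19692)/(40852 - 43121) = 30751/(-2269) = 30751*(-1/2269) = -30751/2269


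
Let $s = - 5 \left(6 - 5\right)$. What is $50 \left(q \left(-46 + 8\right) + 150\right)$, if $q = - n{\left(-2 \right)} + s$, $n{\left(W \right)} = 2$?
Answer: $20800$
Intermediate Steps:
$s = -5$ ($s = \left(-5\right) 1 = -5$)
$q = -7$ ($q = \left(-1\right) 2 - 5 = -2 - 5 = -7$)
$50 \left(q \left(-46 + 8\right) + 150\right) = 50 \left(- 7 \left(-46 + 8\right) + 150\right) = 50 \left(\left(-7\right) \left(-38\right) + 150\right) = 50 \left(266 + 150\right) = 50 \cdot 416 = 20800$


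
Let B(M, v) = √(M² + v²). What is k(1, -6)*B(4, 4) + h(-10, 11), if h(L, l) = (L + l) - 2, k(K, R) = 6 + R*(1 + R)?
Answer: -1 + 144*√2 ≈ 202.65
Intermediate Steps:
h(L, l) = -2 + L + l
k(1, -6)*B(4, 4) + h(-10, 11) = (6 - 6 + (-6)²)*√(4² + 4²) + (-2 - 10 + 11) = (6 - 6 + 36)*√(16 + 16) - 1 = 36*√32 - 1 = 36*(4*√2) - 1 = 144*√2 - 1 = -1 + 144*√2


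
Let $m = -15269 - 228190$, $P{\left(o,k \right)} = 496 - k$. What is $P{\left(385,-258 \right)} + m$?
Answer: $-242705$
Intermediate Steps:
$m = -243459$
$P{\left(385,-258 \right)} + m = \left(496 - -258\right) - 243459 = \left(496 + 258\right) - 243459 = 754 - 243459 = -242705$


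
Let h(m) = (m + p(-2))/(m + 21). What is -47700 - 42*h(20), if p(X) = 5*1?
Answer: -1956750/41 ≈ -47726.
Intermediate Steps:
p(X) = 5
h(m) = (5 + m)/(21 + m) (h(m) = (m + 5)/(m + 21) = (5 + m)/(21 + m))
-47700 - 42*h(20) = -47700 - 42*(5 + 20)/(21 + 20) = -47700 - 42*25/41 = -47700 - 1050/41 = -1956750/41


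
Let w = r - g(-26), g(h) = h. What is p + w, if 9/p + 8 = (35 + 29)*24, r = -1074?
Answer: -1601335/1528 ≈ -1048.0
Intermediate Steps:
p = 9/1528 (p = 9/(-8 + (35 + 29)*24) = 9/(-8 + 64*24) = 9/(-8 + 1536) = 9/1528 ≈ 0.0058900)
w = -1048 (w = -1074 - 1*(-26) = -1074 + 26 = -1048)
p + w = 9/1528 - 1048 = -1601335/1528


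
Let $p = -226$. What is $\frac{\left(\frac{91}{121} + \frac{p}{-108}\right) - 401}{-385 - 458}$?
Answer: $\frac{2601547}{5508162} \approx 0.47231$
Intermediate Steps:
$\frac{\left(\frac{91}{121} + \frac{p}{-108}\right) - 401}{-385 - 458} = \frac{\left(\frac{91}{121} - \frac{226}{-108}\right) - 401}{-385 - 458} = \frac{\left(91 \cdot \frac{1}{121} - - \frac{113}{54}\right) - 401}{-843} = \left(\left(\frac{91}{121} + \frac{113}{54}\right) - 401\right) \left(- \frac{1}{843}\right) = \left(\frac{18587}{6534} - 401\right) \left(- \frac{1}{843}\right) = \left(- \frac{2601547}{6534}\right) \left(- \frac{1}{843}\right) = \frac{2601547}{5508162}$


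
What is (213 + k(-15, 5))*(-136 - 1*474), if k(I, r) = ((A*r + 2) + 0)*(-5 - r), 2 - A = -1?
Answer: -26230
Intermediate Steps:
A = 3 (A = 2 - 1*(-1) = 2 + 1 = 3)
k(I, r) = (-5 - r)*(2 + 3*r) (k(I, r) = ((3*r + 2) + 0)*(-5 - r) = ((2 + 3*r) + 0)*(-5 - r) = (2 + 3*r)*(-5 - r) = (-5 - r)*(2 + 3*r))
(213 + k(-15, 5))*(-136 - 1*474) = (213 + (-10 - 17*5 - 3*5²))*(-136 - 1*474) = (213 + (-10 - 85 - 3*25))*(-136 - 474) = (213 + (-10 - 85 - 75))*(-610) = (213 - 170)*(-610) = 43*(-610) = -26230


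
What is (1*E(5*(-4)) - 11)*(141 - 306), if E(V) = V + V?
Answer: 8415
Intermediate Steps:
E(V) = 2*V
(1*E(5*(-4)) - 11)*(141 - 306) = (1*(2*(5*(-4))) - 11)*(141 - 306) = (1*(2*(-20)) - 11)*(-165) = (1*(-40) - 11)*(-165) = (-40 - 11)*(-165) = -51*(-165) = 8415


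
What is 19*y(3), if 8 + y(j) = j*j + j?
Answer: 76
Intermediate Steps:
y(j) = -8 + j + j² (y(j) = -8 + (j*j + j) = -8 + (j² + j) = -8 + (j + j²) = -8 + j + j²)
19*y(3) = 19*(-8 + 3 + 3²) = 19*(-8 + 3 + 9) = 19*4 = 76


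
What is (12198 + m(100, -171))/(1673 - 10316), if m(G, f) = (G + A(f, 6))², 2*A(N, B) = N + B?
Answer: -50017/34572 ≈ -1.4467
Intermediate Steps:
A(N, B) = B/2 + N/2 (A(N, B) = (N + B)/2 = (B + N)/2 = B/2 + N/2)
m(G, f) = (3 + G + f/2)² (m(G, f) = (G + ((½)*6 + f/2))² = (G + (3 + f/2))² = (3 + G + f/2)²)
(12198 + m(100, -171))/(1673 - 10316) = (12198 + (6 - 171 + 2*100)²/4)/(1673 - 10316) = (12198 + (6 - 171 + 200)²/4)/(-8643) = (12198 + (¼)*35²)*(-1/8643) = (12198 + (¼)*1225)*(-1/8643) = (12198 + 1225/4)*(-1/8643) = (50017/4)*(-1/8643) = -50017/34572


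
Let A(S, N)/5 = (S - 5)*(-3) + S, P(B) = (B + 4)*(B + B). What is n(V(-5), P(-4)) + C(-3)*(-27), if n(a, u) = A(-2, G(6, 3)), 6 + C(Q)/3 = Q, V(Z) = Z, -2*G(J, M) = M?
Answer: 824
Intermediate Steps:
P(B) = 2*B*(4 + B) (P(B) = (4 + B)*(2*B) = 2*B*(4 + B))
G(J, M) = -M/2
C(Q) = -18 + 3*Q
A(S, N) = 75 - 10*S (A(S, N) = 5*((S - 5)*(-3) + S) = 5*((-5 + S)*(-3) + S) = 5*((15 - 3*S) + S) = 5*(15 - 2*S) = 75 - 10*S)
n(a, u) = 95 (n(a, u) = 75 - 10*(-2) = 75 + 20 = 95)
n(V(-5), P(-4)) + C(-3)*(-27) = 95 + (-18 + 3*(-3))*(-27) = 95 + (-18 - 9)*(-27) = 95 - 27*(-27) = 95 + 729 = 824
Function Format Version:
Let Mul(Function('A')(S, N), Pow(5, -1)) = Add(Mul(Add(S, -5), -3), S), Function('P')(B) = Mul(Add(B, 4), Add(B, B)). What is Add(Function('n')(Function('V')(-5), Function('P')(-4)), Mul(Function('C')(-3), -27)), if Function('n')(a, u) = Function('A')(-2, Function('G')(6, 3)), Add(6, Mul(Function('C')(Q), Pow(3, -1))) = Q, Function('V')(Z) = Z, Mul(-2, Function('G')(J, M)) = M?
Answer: 824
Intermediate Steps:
Function('P')(B) = Mul(2, B, Add(4, B)) (Function('P')(B) = Mul(Add(4, B), Mul(2, B)) = Mul(2, B, Add(4, B)))
Function('G')(J, M) = Mul(Rational(-1, 2), M)
Function('C')(Q) = Add(-18, Mul(3, Q))
Function('A')(S, N) = Add(75, Mul(-10, S)) (Function('A')(S, N) = Mul(5, Add(Mul(Add(S, -5), -3), S)) = Mul(5, Add(Mul(Add(-5, S), -3), S)) = Mul(5, Add(Add(15, Mul(-3, S)), S)) = Mul(5, Add(15, Mul(-2, S))) = Add(75, Mul(-10, S)))
Function('n')(a, u) = 95 (Function('n')(a, u) = Add(75, Mul(-10, -2)) = Add(75, 20) = 95)
Add(Function('n')(Function('V')(-5), Function('P')(-4)), Mul(Function('C')(-3), -27)) = Add(95, Mul(Add(-18, Mul(3, -3)), -27)) = Add(95, Mul(Add(-18, -9), -27)) = Add(95, Mul(-27, -27)) = Add(95, 729) = 824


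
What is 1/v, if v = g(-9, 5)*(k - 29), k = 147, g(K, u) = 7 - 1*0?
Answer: 1/826 ≈ 0.0012107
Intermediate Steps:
g(K, u) = 7 (g(K, u) = 7 + 0 = 7)
v = 826 (v = 7*(147 - 29) = 7*118 = 826)
1/v = 1/826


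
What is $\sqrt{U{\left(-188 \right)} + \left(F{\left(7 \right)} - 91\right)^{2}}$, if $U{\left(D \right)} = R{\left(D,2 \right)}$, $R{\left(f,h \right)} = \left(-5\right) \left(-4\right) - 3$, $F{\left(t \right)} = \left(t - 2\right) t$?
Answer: $\sqrt{3153} \approx 56.152$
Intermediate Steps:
$F{\left(t \right)} = t \left(-2 + t\right)$ ($F{\left(t \right)} = \left(-2 + t\right) t = t \left(-2 + t\right)$)
$R{\left(f,h \right)} = 17$ ($R{\left(f,h \right)} = 20 - 3 = 17$)
$U{\left(D \right)} = 17$
$\sqrt{U{\left(-188 \right)} + \left(F{\left(7 \right)} - 91\right)^{2}} = \sqrt{17 + \left(7 \left(-2 + 7\right) - 91\right)^{2}} = \sqrt{17 + \left(7 \cdot 5 - 91\right)^{2}} = \sqrt{17 + \left(35 - 91\right)^{2}} = \sqrt{17 + \left(-56\right)^{2}} = \sqrt{17 + 3136} = \sqrt{3153}$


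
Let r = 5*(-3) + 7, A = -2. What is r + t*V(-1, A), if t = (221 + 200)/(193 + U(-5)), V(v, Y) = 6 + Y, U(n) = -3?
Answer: 82/95 ≈ 0.86316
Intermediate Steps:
r = -8 (r = -15 + 7 = -8)
t = 421/190 (t = (221 + 200)/(193 - 3) = 421/190 ≈ 2.2158)
r + t*V(-1, A) = -8 + 421*(6 - 2)/190 = -8 + (421/190)*4 = -8 + 842/95 = 82/95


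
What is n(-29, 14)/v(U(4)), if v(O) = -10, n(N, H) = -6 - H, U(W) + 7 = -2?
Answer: 2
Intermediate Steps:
U(W) = -9 (U(W) = -7 - 2 = -9)
n(-29, 14)/v(U(4)) = (-6 - 1*14)/(-10) = (-6 - 14)*(-⅒) = -20*(-⅒) = 2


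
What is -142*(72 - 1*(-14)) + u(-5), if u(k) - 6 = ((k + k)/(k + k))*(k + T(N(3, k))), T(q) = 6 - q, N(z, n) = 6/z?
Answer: -12207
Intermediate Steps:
u(k) = 10 + k (u(k) = 6 + ((k + k)/(k + k))*(k + (6 - 6/3)) = 6 + ((2*k)/((2*k)))*(k + (6 - 6/3)) = 6 + ((2*k)*(1/(2*k)))*(k + (6 - 1*2)) = 6 + 1*(k + (6 - 2)) = 6 + 1*(k + 4) = 6 + 1*(4 + k) = 6 + (4 + k) = 10 + k)
-142*(72 - 1*(-14)) + u(-5) = -142*(72 - 1*(-14)) + (10 - 5) = -142*(72 + 14) + 5 = -142*86 + 5 = -12212 + 5 = -12207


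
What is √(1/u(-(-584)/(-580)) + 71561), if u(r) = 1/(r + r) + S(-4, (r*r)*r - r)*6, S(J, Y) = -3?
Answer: √2087490113269/5401 ≈ 267.51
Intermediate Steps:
u(r) = -18 + 1/(2*r) (u(r) = 1/(r + r) - 3*6 = 1/(2*r) - 18 = -18 + 1/(2*r))
√(1/u(-(-584)/(-580)) + 71561) = √(1/(-18 + 1/(2*((-(-584)/(-580))))) + 71561) = √(1/(-18 + 1/(2*((-(-584)*(-1)/580)))) + 71561) = √(1/(-18 + 1/(2*((-1*146/145)))) + 71561) = √(1/(-18 + 1/(2*(-146/145))) + 71561) = √(1/(-18 + (½)*(-145/146)) + 71561) = √(1/(-18 - 145/292) + 71561) = √(1/(-5401/292) + 71561) = √(-292/5401 + 71561) = √(386500669/5401) = √2087490113269/5401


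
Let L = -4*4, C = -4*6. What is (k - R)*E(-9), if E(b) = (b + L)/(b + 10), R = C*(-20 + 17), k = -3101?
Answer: 79325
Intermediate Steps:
C = -24
L = -16
R = 72 (R = -24*(-20 + 17) = -24*(-3) = 72)
E(b) = (-16 + b)/(10 + b) (E(b) = (b - 16)/(b + 10) = (-16 + b)/(10 + b))
(k - R)*E(-9) = (-3101 - 1*72)*((-16 - 9)/(10 - 9)) = (-3101 - 72)*(-25/1) = -3173*(-25) = 79325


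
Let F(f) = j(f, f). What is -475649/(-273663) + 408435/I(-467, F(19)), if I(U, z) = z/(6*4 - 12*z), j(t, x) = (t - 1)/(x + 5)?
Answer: 2235471423749/273663 ≈ 8.1687e+6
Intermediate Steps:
j(t, x) = (-1 + t)/(5 + x)
F(f) = (-1 + f)/(5 + f)
I(U, z) = z/(24 - 12*z)
-475649/(-273663) + 408435/I(-467, F(19)) = -475649/(-273663) + 408435/((-(-1 + 19)/(5 + 19)/(-24 + 12*((-1 + 19)/(5 + 19))))) = -475649*(-1/273663) + 408435/((-18/24/(-24 + 12*(18/24)))) = 475649/273663 + 408435/((-(1/24)*18/(-24 + 12*((1/24)*18)))) = 475649/273663 + 408435/((-1*¾/(-24 + 12*(¾)))) = 475649/273663 + 408435/((-1*¾/(-24 + 9))) = 475649/273663 + 408435/((-1*¾/(-15))) = 475649/273663 + 408435/((-1*¾*(-1/15))) = 475649/273663 + 408435/(1/20) = 475649/273663 + 408435*20 = 475649/273663 + 8168700 = 2235471423749/273663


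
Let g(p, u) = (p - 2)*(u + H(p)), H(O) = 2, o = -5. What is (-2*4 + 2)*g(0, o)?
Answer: -36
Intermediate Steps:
g(p, u) = (-2 + p)*(2 + u) (g(p, u) = (p - 2)*(u + 2) = (-2 + p)*(2 + u))
(-2*4 + 2)*g(0, o) = (-2*4 + 2)*(-4 - 2*(-5) + 2*0 + 0*(-5)) = (-8 + 2)*(-4 + 10 + 0 + 0) = -6*6 = -36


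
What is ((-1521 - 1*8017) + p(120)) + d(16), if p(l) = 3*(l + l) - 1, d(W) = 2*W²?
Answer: -8307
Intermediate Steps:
p(l) = -1 + 6*l (p(l) = 3*(2*l) - 1 = 6*l - 1 = -1 + 6*l)
((-1521 - 1*8017) + p(120)) + d(16) = ((-1521 - 1*8017) + (-1 + 6*120)) + 2*16² = ((-1521 - 8017) + (-1 + 720)) + 2*256 = (-9538 + 719) + 512 = -8819 + 512 = -8307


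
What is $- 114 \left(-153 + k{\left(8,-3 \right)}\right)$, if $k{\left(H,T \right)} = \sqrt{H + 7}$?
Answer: $17442 - 114 \sqrt{15} \approx 17000.0$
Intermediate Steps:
$k{\left(H,T \right)} = \sqrt{7 + H}$
$- 114 \left(-153 + k{\left(8,-3 \right)}\right) = - 114 \left(-153 + \sqrt{7 + 8}\right) = - 114 \left(-153 + \sqrt{15}\right) = 17442 - 114 \sqrt{15}$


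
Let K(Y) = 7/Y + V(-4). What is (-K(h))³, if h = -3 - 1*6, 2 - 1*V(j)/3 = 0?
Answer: -103823/729 ≈ -142.42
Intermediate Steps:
V(j) = 6 (V(j) = 6 - 3*0 = 6 + 0 = 6)
h = -9 (h = -3 - 6 = -9)
K(Y) = 6 + 7/Y (K(Y) = 7/Y + 6 = 6 + 7/Y)
(-K(h))³ = (-(6 + 7/(-9)))³ = (-(6 + 7*(-⅑)))³ = (-(6 - 7/9))³ = (-1*47/9)³ = (-47/9)³ = -103823/729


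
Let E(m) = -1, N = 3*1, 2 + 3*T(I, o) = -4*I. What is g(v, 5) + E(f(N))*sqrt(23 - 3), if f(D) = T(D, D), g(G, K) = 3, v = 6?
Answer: 3 - 2*sqrt(5) ≈ -1.4721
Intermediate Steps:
T(I, o) = -2/3 - 4*I/3 (T(I, o) = -2/3 + (-4*I)/3 = -2/3 - 4*I/3)
N = 3
f(D) = -2/3 - 4*D/3
g(v, 5) + E(f(N))*sqrt(23 - 3) = 3 - sqrt(23 - 3) = 3 - sqrt(20) = 3 - 2*sqrt(5)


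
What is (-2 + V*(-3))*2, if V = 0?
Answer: -4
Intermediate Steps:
(-2 + V*(-3))*2 = (-2 + 0*(-3))*2 = (-2 + 0)*2 = -2*2 = -4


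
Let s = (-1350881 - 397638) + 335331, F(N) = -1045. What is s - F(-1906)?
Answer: -1412143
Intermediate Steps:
s = -1413188 (s = -1748519 + 335331 = -1413188)
s - F(-1906) = -1413188 - 1*(-1045) = -1413188 + 1045 = -1412143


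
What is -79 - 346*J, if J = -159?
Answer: 54935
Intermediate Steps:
-79 - 346*J = -79 - 346*(-159) = -79 + 55014 = 54935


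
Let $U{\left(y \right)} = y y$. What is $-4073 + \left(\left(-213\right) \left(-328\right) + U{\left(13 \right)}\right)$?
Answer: $65960$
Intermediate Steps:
$U{\left(y \right)} = y^{2}$
$-4073 + \left(\left(-213\right) \left(-328\right) + U{\left(13 \right)}\right) = -4073 + \left(\left(-213\right) \left(-328\right) + 13^{2}\right) = -4073 + \left(69864 + 169\right) = -4073 + 70033 = 65960$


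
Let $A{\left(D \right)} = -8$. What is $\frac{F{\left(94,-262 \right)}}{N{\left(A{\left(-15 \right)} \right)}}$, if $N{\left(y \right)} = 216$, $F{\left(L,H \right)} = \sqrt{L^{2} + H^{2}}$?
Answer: $\frac{\sqrt{19370}}{108} \approx 1.2887$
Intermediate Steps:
$F{\left(L,H \right)} = \sqrt{H^{2} + L^{2}}$
$\frac{F{\left(94,-262 \right)}}{N{\left(A{\left(-15 \right)} \right)}} = \frac{\sqrt{\left(-262\right)^{2} + 94^{2}}}{216} = \sqrt{68644 + 8836} \cdot \frac{1}{216} = \sqrt{77480} \cdot \frac{1}{216} = 2 \sqrt{19370} \cdot \frac{1}{216} = \frac{\sqrt{19370}}{108}$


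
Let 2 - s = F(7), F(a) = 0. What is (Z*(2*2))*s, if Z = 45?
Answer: 360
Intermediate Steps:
s = 2 (s = 2 - 1*0 = 2 + 0 = 2)
(Z*(2*2))*s = (45*(2*2))*2 = (45*4)*2 = 180*2 = 360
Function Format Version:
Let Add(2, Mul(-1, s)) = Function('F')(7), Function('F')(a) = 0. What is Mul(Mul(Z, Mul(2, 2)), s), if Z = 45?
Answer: 360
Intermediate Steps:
s = 2 (s = Add(2, Mul(-1, 0)) = Add(2, 0) = 2)
Mul(Mul(Z, Mul(2, 2)), s) = Mul(Mul(45, Mul(2, 2)), 2) = Mul(Mul(45, 4), 2) = Mul(180, 2) = 360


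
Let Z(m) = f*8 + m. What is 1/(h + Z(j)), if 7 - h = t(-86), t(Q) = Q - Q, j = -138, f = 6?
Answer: -1/83 ≈ -0.012048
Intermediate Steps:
Z(m) = 48 + m (Z(m) = 6*8 + m = 48 + m)
t(Q) = 0
h = 7 (h = 7 - 1*0 = 7 + 0 = 7)
1/(h + Z(j)) = 1/(7 + (48 - 138)) = 1/(7 - 90) = 1/(-83) = -1/83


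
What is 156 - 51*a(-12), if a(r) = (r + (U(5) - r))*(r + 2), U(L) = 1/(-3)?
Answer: -14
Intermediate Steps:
U(L) = -⅓
a(r) = -⅔ - r/3 (a(r) = (r + (-⅓ - r))*(r + 2) = -(2 + r)/3 = -⅔ - r/3)
156 - 51*a(-12) = 156 - 51*(-⅔ - ⅓*(-12)) = 156 - 51*(-⅔ + 4) = 156 - 51*10/3 = 156 - 170 = -14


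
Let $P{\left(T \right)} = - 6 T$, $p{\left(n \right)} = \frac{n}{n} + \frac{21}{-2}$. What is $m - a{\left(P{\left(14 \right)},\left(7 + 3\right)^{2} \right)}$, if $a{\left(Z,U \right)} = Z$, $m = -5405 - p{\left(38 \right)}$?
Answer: $- \frac{10623}{2} \approx -5311.5$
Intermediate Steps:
$p{\left(n \right)} = - \frac{19}{2}$ ($p{\left(n \right)} = 1 + 21 \left(- \frac{1}{2}\right) = 1 - \frac{21}{2} = - \frac{19}{2}$)
$m = - \frac{10791}{2}$ ($m = -5405 - - \frac{19}{2} = -5405 + \frac{19}{2} = - \frac{10791}{2} \approx -5395.5$)
$m - a{\left(P{\left(14 \right)},\left(7 + 3\right)^{2} \right)} = - \frac{10791}{2} - \left(-6\right) 14 = - \frac{10791}{2} - -84 = - \frac{10791}{2} + 84 = - \frac{10623}{2}$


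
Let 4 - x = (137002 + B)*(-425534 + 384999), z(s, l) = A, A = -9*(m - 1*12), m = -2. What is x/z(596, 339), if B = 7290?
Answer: 324937568/7 ≈ 4.6420e+7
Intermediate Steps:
A = 126 (A = -9*(-2 - 1*12) = -9*(-2 - 12) = -9*(-14) = 126)
z(s, l) = 126
x = 5848876224 (x = 4 - (137002 + 7290)*(-425534 + 384999) = 4 - 144292*(-40535) = 4 - 1*(-5848876220) = 4 + 5848876220 = 5848876224)
x/z(596, 339) = 5848876224/126 = 5848876224*(1/126) = 324937568/7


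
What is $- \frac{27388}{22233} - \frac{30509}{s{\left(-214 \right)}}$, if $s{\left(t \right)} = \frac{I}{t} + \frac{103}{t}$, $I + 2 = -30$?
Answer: $\frac{145155667210}{1578543} \approx 91956.0$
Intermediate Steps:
$I = -32$ ($I = -2 - 30 = -32$)
$s{\left(t \right)} = \frac{71}{t}$ ($s{\left(t \right)} = - \frac{32}{t} + \frac{103}{t} = \frac{71}{t}$)
$- \frac{27388}{22233} - \frac{30509}{s{\left(-214 \right)}} = - \frac{27388}{22233} - \frac{30509}{71 \frac{1}{-214}} = \left(-27388\right) \frac{1}{22233} - \frac{30509}{71 \left(- \frac{1}{214}\right)} = - \frac{27388}{22233} - \frac{30509}{- \frac{71}{214}} = - \frac{27388}{22233} - - \frac{6528926}{71} = - \frac{27388}{22233} + \frac{6528926}{71} = \frac{145155667210}{1578543}$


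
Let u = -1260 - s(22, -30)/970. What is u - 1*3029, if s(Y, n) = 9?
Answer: -4160339/970 ≈ -4289.0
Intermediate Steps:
u = -1222209/970 (u = -1260 - 9/970 = -1222209/970 ≈ -1260.0)
u - 1*3029 = -1222209/970 - 1*3029 = -1222209/970 - 3029 = -4160339/970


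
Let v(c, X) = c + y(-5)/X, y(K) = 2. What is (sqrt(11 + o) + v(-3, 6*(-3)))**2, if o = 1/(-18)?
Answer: 3341/162 - 28*sqrt(394)/27 ≈ 0.038859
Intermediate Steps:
v(c, X) = c + 2/X
o = -1/18 ≈ -0.055556
(sqrt(11 + o) + v(-3, 6*(-3)))**2 = (sqrt(11 - 1/18) + (-3 + 2/((6*(-3)))))**2 = (sqrt(197/18) + (-3 + 2/(-18)))**2 = (sqrt(394)/6 + (-3 + 2*(-1/18)))**2 = (sqrt(394)/6 + (-3 - 1/9))**2 = (sqrt(394)/6 - 28/9)**2 = (-28/9 + sqrt(394)/6)**2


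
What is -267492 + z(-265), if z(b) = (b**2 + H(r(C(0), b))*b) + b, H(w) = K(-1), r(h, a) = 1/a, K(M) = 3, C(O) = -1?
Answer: -198327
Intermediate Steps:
H(w) = 3
z(b) = b**2 + 4*b (z(b) = (b**2 + 3*b) + b = b**2 + 4*b)
-267492 + z(-265) = -267492 - 265*(4 - 265) = -267492 - 265*(-261) = -267492 + 69165 = -198327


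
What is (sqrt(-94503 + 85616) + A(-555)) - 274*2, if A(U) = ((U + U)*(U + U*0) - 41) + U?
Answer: 614906 + I*sqrt(8887) ≈ 6.1491e+5 + 94.271*I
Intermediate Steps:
A(U) = -41 + U + 2*U**2 (A(U) = ((2*U)*(U + 0) - 41) + U = ((2*U)*U - 41) + U = (2*U**2 - 41) + U = (-41 + 2*U**2) + U = -41 + U + 2*U**2)
(sqrt(-94503 + 85616) + A(-555)) - 274*2 = (sqrt(-94503 + 85616) + (-41 - 555 + 2*(-555)**2)) - 274*2 = (sqrt(-8887) + (-41 - 555 + 2*308025)) - 548 = (I*sqrt(8887) + (-41 - 555 + 616050)) - 548 = (I*sqrt(8887) + 615454) - 548 = (615454 + I*sqrt(8887)) - 548 = 614906 + I*sqrt(8887)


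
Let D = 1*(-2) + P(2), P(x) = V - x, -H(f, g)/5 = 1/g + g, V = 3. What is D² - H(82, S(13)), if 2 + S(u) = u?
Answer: 621/11 ≈ 56.455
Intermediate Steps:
S(u) = -2 + u
H(f, g) = -5*g - 5/g (H(f, g) = -5*(1/g + g) = -5*(g + 1/g) = -5*g - 5/g)
P(x) = 3 - x
D = -1 (D = 1*(-2) + (3 - 1*2) = -2 + (3 - 2) = -2 + 1 = -1)
D² - H(82, S(13)) = (-1)² - (-5*(-2 + 13) - 5/(-2 + 13)) = 1 - (-5*11 - 5/11) = 1 - (-55 - 5*1/11) = 1 - (-55 - 5/11) = 1 - 1*(-610/11) = 1 + 610/11 = 621/11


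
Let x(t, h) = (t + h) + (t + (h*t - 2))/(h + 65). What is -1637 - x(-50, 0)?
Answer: -7931/5 ≈ -1586.2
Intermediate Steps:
x(t, h) = h + t + (-2 + t + h*t)/(65 + h) (x(t, h) = (h + t) + (t + (-2 + h*t))/(65 + h) = (h + t) + (-2 + t + h*t)/(65 + h) = h + t + (-2 + t + h*t)/(65 + h))
-1637 - x(-50, 0) = -1637 - (-2 + 0² + 65*0 + 66*(-50) + 2*0*(-50))/(65 + 0) = -1637 - (-2 + 0 + 0 - 3300 + 0)/65 = -1637 - (-3302)/65 = -1637 - 1*(-254/5) = -1637 + 254/5 = -7931/5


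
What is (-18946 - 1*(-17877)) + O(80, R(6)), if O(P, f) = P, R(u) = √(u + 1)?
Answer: -989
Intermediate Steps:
R(u) = √(1 + u)
(-18946 - 1*(-17877)) + O(80, R(6)) = (-18946 - 1*(-17877)) + 80 = (-18946 + 17877) + 80 = -1069 + 80 = -989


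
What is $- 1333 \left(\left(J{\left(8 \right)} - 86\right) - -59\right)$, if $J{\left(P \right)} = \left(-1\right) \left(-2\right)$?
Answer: $33325$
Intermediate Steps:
$J{\left(P \right)} = 2$
$- 1333 \left(\left(J{\left(8 \right)} - 86\right) - -59\right) = - 1333 \left(\left(2 - 86\right) - -59\right) = - 1333 \left(-84 + 59\right) = \left(-1333\right) \left(-25\right) = 33325$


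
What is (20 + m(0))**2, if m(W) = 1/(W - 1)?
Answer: 361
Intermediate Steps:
m(W) = 1/(-1 + W)
(20 + m(0))**2 = (20 + 1/(-1 + 0))**2 = (20 + 1/(-1))**2 = (20 - 1)**2 = 19**2 = 361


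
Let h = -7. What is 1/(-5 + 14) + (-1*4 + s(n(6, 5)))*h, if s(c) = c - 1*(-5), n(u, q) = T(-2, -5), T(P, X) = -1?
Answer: ⅑ ≈ 0.11111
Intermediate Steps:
n(u, q) = -1
s(c) = 5 + c (s(c) = c + 5 = 5 + c)
1/(-5 + 14) + (-1*4 + s(n(6, 5)))*h = 1/(-5 + 14) + (-1*4 + (5 - 1))*(-7) = 1/9 + (-4 + 4)*(-7) = ⅑ + 0*(-7) = ⅑ + 0 = ⅑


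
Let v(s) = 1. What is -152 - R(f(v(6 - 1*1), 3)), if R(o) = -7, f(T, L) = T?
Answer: -145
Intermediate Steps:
-152 - R(f(v(6 - 1*1), 3)) = -152 - 1*(-7) = -152 + 7 = -145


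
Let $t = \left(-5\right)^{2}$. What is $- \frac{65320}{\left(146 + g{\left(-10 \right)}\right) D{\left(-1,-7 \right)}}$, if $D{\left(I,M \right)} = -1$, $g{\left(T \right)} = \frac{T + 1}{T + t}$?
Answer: $\frac{326600}{727} \approx 449.24$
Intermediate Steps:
$t = 25$
$g{\left(T \right)} = \frac{1 + T}{25 + T}$ ($g{\left(T \right)} = \frac{T + 1}{T + 25} = \frac{1 + T}{25 + T}$)
$- \frac{65320}{\left(146 + g{\left(-10 \right)}\right) D{\left(-1,-7 \right)}} = - \frac{65320}{\left(146 + \frac{1 - 10}{25 - 10}\right) \left(-1\right)} = - \frac{65320}{\left(146 + \frac{1}{15} \left(-9\right)\right) \left(-1\right)} = - \frac{65320}{\left(146 - \frac{3}{5}\right) \left(-1\right)} = - \frac{65320}{\frac{727}{5} \left(-1\right)} = - \frac{65320}{- \frac{727}{5}} = \left(-65320\right) \left(- \frac{5}{727}\right) = \frac{326600}{727}$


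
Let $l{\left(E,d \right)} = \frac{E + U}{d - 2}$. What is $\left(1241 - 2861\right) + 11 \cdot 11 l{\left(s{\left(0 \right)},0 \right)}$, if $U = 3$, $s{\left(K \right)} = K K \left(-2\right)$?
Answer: $- \frac{3603}{2} \approx -1801.5$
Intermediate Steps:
$s{\left(K \right)} = - 2 K^{2}$ ($s{\left(K \right)} = K^{2} \left(-2\right) = - 2 K^{2}$)
$l{\left(E,d \right)} = \frac{3 + E}{-2 + d}$ ($l{\left(E,d \right)} = \frac{E + 3}{d - 2} = \frac{3 + E}{-2 + d}$)
$\left(1241 - 2861\right) + 11 \cdot 11 l{\left(s{\left(0 \right)},0 \right)} = \left(1241 - 2861\right) + 11 \cdot 11 \frac{3 - 2 \cdot 0^{2}}{-2 + 0} = -1620 + 121 \frac{3 - 0}{-2} = -1620 + 121 \left(- \frac{3 + 0}{2}\right) = -1620 + 121 \left(\left(- \frac{1}{2}\right) 3\right) = -1620 + 121 \left(- \frac{3}{2}\right) = -1620 - \frac{363}{2} = - \frac{3603}{2}$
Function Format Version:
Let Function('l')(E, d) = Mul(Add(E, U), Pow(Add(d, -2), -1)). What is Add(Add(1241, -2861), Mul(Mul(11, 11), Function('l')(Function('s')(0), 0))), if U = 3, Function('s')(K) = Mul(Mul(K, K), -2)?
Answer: Rational(-3603, 2) ≈ -1801.5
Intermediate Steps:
Function('s')(K) = Mul(-2, Pow(K, 2)) (Function('s')(K) = Mul(Pow(K, 2), -2) = Mul(-2, Pow(K, 2)))
Function('l')(E, d) = Mul(Pow(Add(-2, d), -1), Add(3, E)) (Function('l')(E, d) = Mul(Add(E, 3), Pow(Add(d, -2), -1)) = Mul(Add(3, E), Pow(Add(-2, d), -1)) = Mul(Pow(Add(-2, d), -1), Add(3, E)))
Add(Add(1241, -2861), Mul(Mul(11, 11), Function('l')(Function('s')(0), 0))) = Add(Add(1241, -2861), Mul(Mul(11, 11), Mul(Pow(Add(-2, 0), -1), Add(3, Mul(-2, Pow(0, 2)))))) = Add(-1620, Mul(121, Mul(Pow(-2, -1), Add(3, Mul(-2, 0))))) = Add(-1620, Mul(121, Mul(Rational(-1, 2), Add(3, 0)))) = Add(-1620, Mul(121, Mul(Rational(-1, 2), 3))) = Add(-1620, Mul(121, Rational(-3, 2))) = Add(-1620, Rational(-363, 2)) = Rational(-3603, 2)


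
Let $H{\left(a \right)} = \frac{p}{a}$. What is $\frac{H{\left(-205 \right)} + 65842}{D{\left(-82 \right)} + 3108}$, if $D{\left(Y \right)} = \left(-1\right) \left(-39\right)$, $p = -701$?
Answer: $\frac{4499437}{215045} \approx 20.923$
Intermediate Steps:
$H{\left(a \right)} = - \frac{701}{a}$
$D{\left(Y \right)} = 39$
$\frac{H{\left(-205 \right)} + 65842}{D{\left(-82 \right)} + 3108} = \frac{- \frac{701}{-205} + 65842}{39 + 3108} = \frac{\left(-701\right) \left(- \frac{1}{205}\right) + 65842}{3147} = \left(\frac{701}{205} + 65842\right) \frac{1}{3147} = \frac{13498311}{205} \cdot \frac{1}{3147} = \frac{4499437}{215045}$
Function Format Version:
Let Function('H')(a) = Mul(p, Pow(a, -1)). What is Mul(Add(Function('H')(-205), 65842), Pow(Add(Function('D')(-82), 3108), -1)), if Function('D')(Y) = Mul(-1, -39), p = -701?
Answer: Rational(4499437, 215045) ≈ 20.923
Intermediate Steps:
Function('H')(a) = Mul(-701, Pow(a, -1))
Function('D')(Y) = 39
Mul(Add(Function('H')(-205), 65842), Pow(Add(Function('D')(-82), 3108), -1)) = Mul(Add(Mul(-701, Pow(-205, -1)), 65842), Pow(Add(39, 3108), -1)) = Mul(Add(Mul(-701, Rational(-1, 205)), 65842), Pow(3147, -1)) = Mul(Add(Rational(701, 205), 65842), Rational(1, 3147)) = Mul(Rational(13498311, 205), Rational(1, 3147)) = Rational(4499437, 215045)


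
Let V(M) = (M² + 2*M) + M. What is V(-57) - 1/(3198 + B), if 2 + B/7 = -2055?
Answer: 34476679/11201 ≈ 3078.0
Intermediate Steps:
B = -14399 (B = -14 + 7*(-2055) = -14 - 14385 = -14399)
V(M) = M² + 3*M
V(-57) - 1/(3198 + B) = -57*(3 - 57) - 1/(3198 - 14399) = -57*(-54) - 1/(-11201) = 3078 - 1*(-1/11201) = 3078 + 1/11201 = 34476679/11201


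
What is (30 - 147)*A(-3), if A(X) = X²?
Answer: -1053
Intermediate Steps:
(30 - 147)*A(-3) = (30 - 147)*(-3)² = -117*9 = -1053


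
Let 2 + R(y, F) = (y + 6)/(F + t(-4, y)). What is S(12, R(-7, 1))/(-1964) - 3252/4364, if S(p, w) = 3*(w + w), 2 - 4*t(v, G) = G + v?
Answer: -6723924/9106577 ≈ -0.73836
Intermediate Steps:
t(v, G) = ½ - G/4 - v/4 (t(v, G) = ½ - (G + v)/4 = ½ + (-G/4 - v/4) = ½ - G/4 - v/4)
R(y, F) = -2 + (6 + y)/(3/2 + F - y/4) (R(y, F) = -2 + (y + 6)/(F + (½ - y/4 - ¼*(-4))) = -2 + (6 + y)/(F + (½ - y/4 + 1)) = -2 + (6 + y)/(F + (3/2 - y/4)) = -2 + (6 + y)/(3/2 + F - y/4))
S(p, w) = 6*w (S(p, w) = 3*(2*w) = 6*w)
S(12, R(-7, 1))/(-1964) - 3252/4364 = (6*(2*(6 - 4*1 + 3*(-7))/(6 - 1*(-7) + 4*1)))/(-1964) - 3252/4364 = (6*(2*(6 - 4 - 21)/(6 + 7 + 4)))*(-1/1964) - 3252*1/4364 = (6*(2*(-19)/17))*(-1/1964) - 813/1091 = (6*(2*(1/17)*(-19)))*(-1/1964) - 813/1091 = (6*(-38/17))*(-1/1964) - 813/1091 = -228/17*(-1/1964) - 813/1091 = 57/8347 - 813/1091 = -6723924/9106577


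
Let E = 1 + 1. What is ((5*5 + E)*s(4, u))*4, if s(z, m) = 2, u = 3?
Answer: 216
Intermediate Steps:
E = 2
((5*5 + E)*s(4, u))*4 = ((5*5 + 2)*2)*4 = ((25 + 2)*2)*4 = (27*2)*4 = 54*4 = 216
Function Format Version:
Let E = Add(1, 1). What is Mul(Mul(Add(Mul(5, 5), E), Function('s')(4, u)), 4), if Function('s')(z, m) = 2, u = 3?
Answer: 216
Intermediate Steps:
E = 2
Mul(Mul(Add(Mul(5, 5), E), Function('s')(4, u)), 4) = Mul(Mul(Add(Mul(5, 5), 2), 2), 4) = Mul(Mul(Add(25, 2), 2), 4) = Mul(Mul(27, 2), 4) = Mul(54, 4) = 216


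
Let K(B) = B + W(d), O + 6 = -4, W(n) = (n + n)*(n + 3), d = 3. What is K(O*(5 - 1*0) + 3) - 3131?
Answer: -3142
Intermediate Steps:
W(n) = 2*n*(3 + n) (W(n) = (2*n)*(3 + n) = 2*n*(3 + n))
O = -10 (O = -6 - 4 = -10)
K(B) = 36 + B (K(B) = B + 2*3*(3 + 3) = B + 2*3*6 = B + 36 = 36 + B)
K(O*(5 - 1*0) + 3) - 3131 = (36 + (-10*(5 - 1*0) + 3)) - 3131 = (36 + (-10*(5 + 0) + 3)) - 3131 = (36 + (-10*5 + 3)) - 3131 = (36 + (-50 + 3)) - 3131 = (36 - 47) - 3131 = -11 - 3131 = -3142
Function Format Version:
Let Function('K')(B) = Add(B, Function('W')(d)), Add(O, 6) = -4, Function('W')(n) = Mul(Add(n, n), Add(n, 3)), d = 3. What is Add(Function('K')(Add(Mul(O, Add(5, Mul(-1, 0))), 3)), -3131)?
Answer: -3142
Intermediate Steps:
Function('W')(n) = Mul(2, n, Add(3, n)) (Function('W')(n) = Mul(Mul(2, n), Add(3, n)) = Mul(2, n, Add(3, n)))
O = -10 (O = Add(-6, -4) = -10)
Function('K')(B) = Add(36, B) (Function('K')(B) = Add(B, Mul(2, 3, Add(3, 3))) = Add(B, Mul(2, 3, 6)) = Add(B, 36) = Add(36, B))
Add(Function('K')(Add(Mul(O, Add(5, Mul(-1, 0))), 3)), -3131) = Add(Add(36, Add(Mul(-10, Add(5, Mul(-1, 0))), 3)), -3131) = Add(Add(36, Add(Mul(-10, Add(5, 0)), 3)), -3131) = Add(Add(36, Add(Mul(-10, 5), 3)), -3131) = Add(Add(36, Add(-50, 3)), -3131) = Add(Add(36, -47), -3131) = Add(-11, -3131) = -3142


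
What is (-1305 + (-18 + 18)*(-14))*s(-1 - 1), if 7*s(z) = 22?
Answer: -28710/7 ≈ -4101.4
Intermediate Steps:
s(z) = 22/7 (s(z) = (⅐)*22 = 22/7)
(-1305 + (-18 + 18)*(-14))*s(-1 - 1) = (-1305 + (-18 + 18)*(-14))*(22/7) = (-1305 + 0*(-14))*(22/7) = (-1305 + 0)*(22/7) = -1305*22/7 = -28710/7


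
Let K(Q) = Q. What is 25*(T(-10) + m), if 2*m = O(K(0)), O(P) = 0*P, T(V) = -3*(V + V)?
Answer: 1500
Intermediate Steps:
T(V) = -6*V
O(P) = 0
m = 0 (m = (½)*0 = 0)
25*(T(-10) + m) = 25*(-6*(-10) + 0) = 25*(60 + 0) = 25*60 = 1500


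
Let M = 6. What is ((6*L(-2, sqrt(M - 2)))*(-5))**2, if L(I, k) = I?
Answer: 3600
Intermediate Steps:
((6*L(-2, sqrt(M - 2)))*(-5))**2 = ((6*(-2))*(-5))**2 = (-12*(-5))**2 = 60**2 = 3600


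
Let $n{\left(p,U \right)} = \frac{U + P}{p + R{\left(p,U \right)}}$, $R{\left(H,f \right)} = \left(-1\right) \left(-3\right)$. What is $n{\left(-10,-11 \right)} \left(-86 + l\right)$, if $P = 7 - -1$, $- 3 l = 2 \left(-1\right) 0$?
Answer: $- \frac{258}{7} \approx -36.857$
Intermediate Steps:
$l = 0$ ($l = - \frac{2 \left(-1\right) 0}{3} = - \frac{\left(-2\right) 0}{3} = \left(- \frac{1}{3}\right) 0 = 0$)
$R{\left(H,f \right)} = 3$
$P = 8$ ($P = 7 + 1 = 8$)
$n{\left(p,U \right)} = \frac{8 + U}{3 + p}$ ($n{\left(p,U \right)} = \frac{U + 8}{p + 3} = \frac{8 + U}{3 + p}$)
$n{\left(-10,-11 \right)} \left(-86 + l\right) = \frac{8 - 11}{3 - 10} \left(-86 + 0\right) = \frac{1}{-7} \left(-3\right) \left(-86\right) = \left(- \frac{1}{7}\right) \left(-3\right) \left(-86\right) = \frac{3}{7} \left(-86\right) = - \frac{258}{7}$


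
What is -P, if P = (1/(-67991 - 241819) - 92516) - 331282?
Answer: 131296858381/309810 ≈ 4.2380e+5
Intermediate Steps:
P = -131296858381/309810 (P = (1/(-309810) - 92516) - 331282 = (-1/309810 - 92516) - 331282 = -28662381961/309810 - 331282 = -131296858381/309810 ≈ -4.2380e+5)
-P = -1*(-131296858381/309810) = 131296858381/309810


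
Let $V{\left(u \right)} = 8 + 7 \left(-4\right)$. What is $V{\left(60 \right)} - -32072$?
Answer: $32052$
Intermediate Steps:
$V{\left(u \right)} = -20$ ($V{\left(u \right)} = 8 - 28 = -20$)
$V{\left(60 \right)} - -32072 = -20 - -32072 = -20 + 32072 = 32052$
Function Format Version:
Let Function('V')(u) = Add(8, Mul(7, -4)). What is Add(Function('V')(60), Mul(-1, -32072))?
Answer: 32052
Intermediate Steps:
Function('V')(u) = -20 (Function('V')(u) = Add(8, -28) = -20)
Add(Function('V')(60), Mul(-1, -32072)) = Add(-20, Mul(-1, -32072)) = Add(-20, 32072) = 32052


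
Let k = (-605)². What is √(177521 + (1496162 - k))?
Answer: √1307658 ≈ 1143.5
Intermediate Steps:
k = 366025
√(177521 + (1496162 - k)) = √(177521 + (1496162 - 1*366025)) = √(177521 + (1496162 - 366025)) = √(177521 + 1130137) = √1307658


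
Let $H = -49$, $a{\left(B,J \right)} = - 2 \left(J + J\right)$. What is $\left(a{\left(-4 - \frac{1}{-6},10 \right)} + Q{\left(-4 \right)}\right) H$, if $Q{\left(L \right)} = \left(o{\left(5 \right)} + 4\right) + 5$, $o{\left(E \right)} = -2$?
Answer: $1617$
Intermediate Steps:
$a{\left(B,J \right)} = - 4 J$ ($a{\left(B,J \right)} = - 2 \cdot 2 J = - 4 J$)
$Q{\left(L \right)} = 7$ ($Q{\left(L \right)} = \left(-2 + 4\right) + 5 = 2 + 5 = 7$)
$\left(a{\left(-4 - \frac{1}{-6},10 \right)} + Q{\left(-4 \right)}\right) H = \left(\left(-4\right) 10 + 7\right) \left(-49\right) = \left(-40 + 7\right) \left(-49\right) = \left(-33\right) \left(-49\right) = 1617$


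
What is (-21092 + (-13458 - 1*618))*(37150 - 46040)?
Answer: 312643520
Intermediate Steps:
(-21092 + (-13458 - 1*618))*(37150 - 46040) = (-21092 + (-13458 - 618))*(-8890) = (-21092 - 14076)*(-8890) = -35168*(-8890) = 312643520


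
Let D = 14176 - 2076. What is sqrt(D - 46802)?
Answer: I*sqrt(34702) ≈ 186.28*I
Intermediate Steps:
D = 12100
sqrt(D - 46802) = sqrt(12100 - 46802) = sqrt(-34702) = I*sqrt(34702)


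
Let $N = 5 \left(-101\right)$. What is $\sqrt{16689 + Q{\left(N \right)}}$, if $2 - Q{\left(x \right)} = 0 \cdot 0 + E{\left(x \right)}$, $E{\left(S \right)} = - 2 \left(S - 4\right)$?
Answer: $\sqrt{15673} \approx 125.19$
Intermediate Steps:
$N = -505$
$E{\left(S \right)} = 8 - 2 S$ ($E{\left(S \right)} = - 2 \left(-4 + S\right) = 8 - 2 S$)
$Q{\left(x \right)} = -6 + 2 x$ ($Q{\left(x \right)} = 2 - \left(0 \cdot 0 - \left(-8 + 2 x\right)\right) = 2 - \left(0 - \left(-8 + 2 x\right)\right) = 2 - \left(8 - 2 x\right) = 2 + \left(-8 + 2 x\right) = -6 + 2 x$)
$\sqrt{16689 + Q{\left(N \right)}} = \sqrt{16689 + \left(-6 + 2 \left(-505\right)\right)} = \sqrt{16689 - 1016} = \sqrt{15673}$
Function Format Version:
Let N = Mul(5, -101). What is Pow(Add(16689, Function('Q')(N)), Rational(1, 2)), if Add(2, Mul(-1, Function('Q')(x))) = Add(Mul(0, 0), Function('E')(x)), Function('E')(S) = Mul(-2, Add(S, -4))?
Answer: Pow(15673, Rational(1, 2)) ≈ 125.19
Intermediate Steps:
N = -505
Function('E')(S) = Add(8, Mul(-2, S)) (Function('E')(S) = Mul(-2, Add(-4, S)) = Add(8, Mul(-2, S)))
Function('Q')(x) = Add(-6, Mul(2, x)) (Function('Q')(x) = Add(2, Mul(-1, Add(Mul(0, 0), Add(8, Mul(-2, x))))) = Add(2, Mul(-1, Add(0, Add(8, Mul(-2, x))))) = Add(2, Mul(-1, Add(8, Mul(-2, x)))) = Add(2, Add(-8, Mul(2, x))) = Add(-6, Mul(2, x)))
Pow(Add(16689, Function('Q')(N)), Rational(1, 2)) = Pow(Add(16689, Add(-6, Mul(2, -505))), Rational(1, 2)) = Pow(Add(16689, Add(-6, -1010)), Rational(1, 2)) = Pow(Add(16689, -1016), Rational(1, 2)) = Pow(15673, Rational(1, 2))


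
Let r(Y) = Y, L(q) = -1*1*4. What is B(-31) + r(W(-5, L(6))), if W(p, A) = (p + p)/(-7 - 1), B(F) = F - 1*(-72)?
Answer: 169/4 ≈ 42.250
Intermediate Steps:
B(F) = 72 + F (B(F) = F + 72 = 72 + F)
L(q) = -4 (L(q) = -1*4 = -4)
W(p, A) = -p/4 (W(p, A) = (2*p)/(-8) = (2*p)*(-⅛) = -p/4)
B(-31) + r(W(-5, L(6))) = (72 - 31) - ¼*(-5) = 41 + 5/4 = 169/4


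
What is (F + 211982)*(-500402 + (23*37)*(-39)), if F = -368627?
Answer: 83584362195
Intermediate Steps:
(F + 211982)*(-500402 + (23*37)*(-39)) = (-368627 + 211982)*(-500402 + (23*37)*(-39)) = -156645*(-500402 + 851*(-39)) = -156645*(-500402 - 33189) = -156645*(-533591) = 83584362195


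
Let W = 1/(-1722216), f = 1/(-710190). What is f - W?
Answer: -168671/203850096840 ≈ -8.2743e-7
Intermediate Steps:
f = -1/710190 ≈ -1.4081e-6
W = -1/1722216 ≈ -5.8065e-7
f - W = -1/710190 - 1*(-1/1722216) = -1/710190 + 1/1722216 = -168671/203850096840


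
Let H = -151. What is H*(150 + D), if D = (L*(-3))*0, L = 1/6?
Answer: -22650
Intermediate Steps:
L = ⅙ ≈ 0.16667
D = 0 (D = ((⅙)*(-3))*0 = -½*0 = 0)
H*(150 + D) = -151*(150 + 0) = -151*150 = -22650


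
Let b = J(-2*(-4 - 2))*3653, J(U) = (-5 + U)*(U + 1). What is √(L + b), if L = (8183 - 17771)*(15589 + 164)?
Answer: I*√150707341 ≈ 12276.0*I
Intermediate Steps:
J(U) = (1 + U)*(-5 + U) (J(U) = (-5 + U)*(1 + U) = (1 + U)*(-5 + U))
L = -151039764 (L = -9588*15753 = -151039764)
b = 332423 (b = (-5 + (-2*(-4 - 2))² - (-8)*(-4 - 2))*3653 = (-5 + (-2*(-6))² - (-8)*(-6))*3653 = (-5 + 12² - 4*12)*3653 = (-5 + 144 - 48)*3653 = 91*3653 = 332423)
√(L + b) = √(-151039764 + 332423) = √(-150707341) = I*√150707341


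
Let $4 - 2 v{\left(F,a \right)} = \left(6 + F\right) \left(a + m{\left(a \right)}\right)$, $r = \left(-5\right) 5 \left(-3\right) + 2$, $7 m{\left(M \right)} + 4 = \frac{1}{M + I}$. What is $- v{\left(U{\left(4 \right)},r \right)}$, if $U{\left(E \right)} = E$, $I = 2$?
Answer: $\frac{30032}{79} \approx 380.15$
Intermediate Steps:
$m{\left(M \right)} = - \frac{4}{7} + \frac{1}{7 \left(2 + M\right)}$ ($m{\left(M \right)} = - \frac{4}{7} + \frac{1}{7 \left(M + 2\right)} = - \frac{4}{7} + \frac{1}{7 \left(2 + M\right)}$)
$r = 77$ ($r = \left(-25\right) \left(-3\right) + 2 = 75 + 2 = 77$)
$v{\left(F,a \right)} = 2 - \frac{\left(6 + F\right) \left(a + \frac{-7 - 4 a}{7 \left(2 + a\right)}\right)}{2}$
$- v{\left(U{\left(4 \right)},r \right)} = - \frac{42 + 24 \cdot 77 + 4 \left(7 + 4 \cdot 77\right) + 7 \left(2 + 77\right) \left(4 - 462 - 4 \cdot 77\right)}{14 \left(2 + 77\right)} = - \frac{42 + 1848 + 4 \left(7 + 308\right) + 7 \cdot 79 \left(4 - 462 - 308\right)}{14 \cdot 79} = - \frac{42 + 1848 + 4 \cdot 315 + 7 \cdot 79 \left(-766\right)}{14 \cdot 79} = - \frac{42 + 1848 + 1260 - 423598}{14 \cdot 79} = - \frac{-420448}{14 \cdot 79} = \left(-1\right) \left(- \frac{30032}{79}\right) = \frac{30032}{79}$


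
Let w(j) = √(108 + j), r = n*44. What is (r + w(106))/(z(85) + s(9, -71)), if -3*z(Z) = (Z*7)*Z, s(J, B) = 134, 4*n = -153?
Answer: 5049/50173 - 3*√214/50173 ≈ 0.099757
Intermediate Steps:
n = -153/4 (n = (¼)*(-153) = -153/4 ≈ -38.250)
z(Z) = -7*Z²/3 (z(Z) = -Z*7*Z/3 = -7*Z*Z/3 = -7*Z²/3)
r = -1683 (r = -153/4*44 = -1683)
(r + w(106))/(z(85) + s(9, -71)) = (-1683 + √(108 + 106))/(-7/3*85² + 134) = (-1683 + √214)/(-7/3*7225 + 134) = (-1683 + √214)/(-50575/3 + 134) = (-1683 + √214)/(-50173/3) = (-1683 + √214)*(-3/50173) = 5049/50173 - 3*√214/50173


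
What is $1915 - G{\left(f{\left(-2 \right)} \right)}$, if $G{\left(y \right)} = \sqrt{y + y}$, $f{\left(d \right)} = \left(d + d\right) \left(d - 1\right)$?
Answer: $1915 - 2 \sqrt{6} \approx 1910.1$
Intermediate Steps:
$f{\left(d \right)} = 2 d \left(-1 + d\right)$
$G{\left(y \right)} = \sqrt{2} \sqrt{y}$ ($G{\left(y \right)} = \sqrt{2 y} = \sqrt{2} \sqrt{y}$)
$1915 - G{\left(f{\left(-2 \right)} \right)} = 1915 - \sqrt{2} \sqrt{2 \left(-2\right) \left(-1 - 2\right)} = 1915 - \sqrt{2} \sqrt{2 \left(-2\right) \left(-3\right)} = 1915 - \sqrt{2} \sqrt{12} = 1915 - \sqrt{2} \cdot 2 \sqrt{3} = 1915 - 2 \sqrt{6}$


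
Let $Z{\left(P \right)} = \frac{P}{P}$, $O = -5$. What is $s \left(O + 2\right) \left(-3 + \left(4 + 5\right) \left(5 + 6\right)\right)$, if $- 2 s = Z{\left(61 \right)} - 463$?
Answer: $-66528$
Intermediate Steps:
$Z{\left(P \right)} = 1$
$s = 231$ ($s = - \frac{1 - 463}{2} = \left(- \frac{1}{2}\right) \left(-462\right) = 231$)
$s \left(O + 2\right) \left(-3 + \left(4 + 5\right) \left(5 + 6\right)\right) = 231 \left(-5 + 2\right) \left(-3 + \left(4 + 5\right) \left(5 + 6\right)\right) = 231 \left(- 3 \left(-3 + 9 \cdot 11\right)\right) = 231 \left(- 3 \left(-3 + 99\right)\right) = 231 \left(\left(-3\right) 96\right) = 231 \left(-288\right) = -66528$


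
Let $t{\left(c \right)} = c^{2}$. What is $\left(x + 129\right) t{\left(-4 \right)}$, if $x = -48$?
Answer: $1296$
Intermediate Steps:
$\left(x + 129\right) t{\left(-4 \right)} = \left(-48 + 129\right) \left(-4\right)^{2} = 81 \cdot 16 = 1296$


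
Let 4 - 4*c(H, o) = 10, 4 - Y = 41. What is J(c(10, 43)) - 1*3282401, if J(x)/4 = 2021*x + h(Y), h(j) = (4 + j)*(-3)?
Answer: -3294131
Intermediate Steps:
Y = -37 (Y = 4 - 1*41 = 4 - 41 = -37)
c(H, o) = -3/2 (c(H, o) = 1 - ¼*10 = 1 - 5/2 = -3/2)
h(j) = -12 - 3*j
J(x) = 396 + 8084*x (J(x) = 4*(2021*x + (-12 - 3*(-37))) = 4*(2021*x + (-12 + 111)) = 4*(2021*x + 99) = 4*(99 + 2021*x) = 396 + 8084*x)
J(c(10, 43)) - 1*3282401 = (396 + 8084*(-3/2)) - 1*3282401 = (396 - 12126) - 3282401 = -11730 - 3282401 = -3294131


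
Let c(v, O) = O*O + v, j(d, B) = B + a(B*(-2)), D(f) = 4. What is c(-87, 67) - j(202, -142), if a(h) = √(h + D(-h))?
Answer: 4544 - 12*√2 ≈ 4527.0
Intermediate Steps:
a(h) = √(4 + h) (a(h) = √(h + 4) = √(4 + h))
j(d, B) = B + √(4 - 2*B) (j(d, B) = B + √(4 + B*(-2)) = B + √(4 - 2*B))
c(v, O) = v + O² (c(v, O) = O² + v = v + O²)
c(-87, 67) - j(202, -142) = (-87 + 67²) - (-142 + √(4 - 2*(-142))) = (-87 + 4489) - (-142 + √(4 + 284)) = 4402 - (-142 + √288) = 4402 - (-142 + 12*√2) = 4402 + (142 - 12*√2) = 4544 - 12*√2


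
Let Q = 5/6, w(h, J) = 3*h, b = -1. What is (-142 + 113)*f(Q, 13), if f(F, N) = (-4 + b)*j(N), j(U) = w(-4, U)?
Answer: -1740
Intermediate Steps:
j(U) = -12 (j(U) = 3*(-4) = -12)
Q = ⅚ (Q = 5*(⅙) = ⅚ ≈ 0.83333)
f(F, N) = 60 (f(F, N) = (-4 - 1)*(-12) = -5*(-12) = 60)
(-142 + 113)*f(Q, 13) = (-142 + 113)*60 = -29*60 = -1740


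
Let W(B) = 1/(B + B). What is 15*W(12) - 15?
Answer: -115/8 ≈ -14.375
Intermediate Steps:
W(B) = 1/(2*B)
15*W(12) - 15 = 15*((½)/12) - 15 = 15*((½)*(1/12)) - 15 = 15*(1/24) - 15 = 5/8 - 15 = -115/8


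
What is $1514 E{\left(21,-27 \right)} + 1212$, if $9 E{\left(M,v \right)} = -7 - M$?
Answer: $- \frac{31484}{9} \approx -3498.2$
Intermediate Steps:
$E{\left(M,v \right)} = - \frac{7}{9} - \frac{M}{9}$ ($E{\left(M,v \right)} = \frac{-7 - M}{9} = - \frac{7}{9} - \frac{M}{9}$)
$1514 E{\left(21,-27 \right)} + 1212 = 1514 \left(- \frac{7}{9} - \frac{7}{3}\right) + 1212 = 1514 \left(- \frac{28}{9}\right) + 1212 = - \frac{42392}{9} + 1212 = - \frac{31484}{9}$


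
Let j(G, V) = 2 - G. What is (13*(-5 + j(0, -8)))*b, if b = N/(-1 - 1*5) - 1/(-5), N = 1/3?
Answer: -169/30 ≈ -5.6333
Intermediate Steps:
N = 1/3 ≈ 0.33333
b = 13/90 (b = 1/(3*(-1 - 1*5)) - 1/(-5) = 1/(3*(-1 - 5)) - 1*(-1/5) = (1/3)/(-6) + 1/5 = (1/3)*(-1/6) + 1/5 = -1/18 + 1/5 = 13/90 ≈ 0.14444)
(13*(-5 + j(0, -8)))*b = (13*(-5 + (2 - 1*0)))*(13/90) = (13*(-5 + (2 + 0)))*(13/90) = (13*(-5 + 2))*(13/90) = (13*(-3))*(13/90) = -39*13/90 = -169/30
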